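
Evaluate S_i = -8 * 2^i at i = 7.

S_7 = -8 * 2^7 = -8 * 128 = -1024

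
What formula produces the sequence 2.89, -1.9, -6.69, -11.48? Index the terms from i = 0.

Check differences: -1.9 - 2.89 = -4.79
-6.69 - -1.9 = -4.79
Common difference d = -4.79.
First term a = 2.89.
Formula: S_i = 2.89 - 4.79*i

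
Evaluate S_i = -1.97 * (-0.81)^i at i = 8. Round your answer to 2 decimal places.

S_8 = -1.97 * (-0.81)^8 ≈ -1.97 * 0.1853 ≈ -0.37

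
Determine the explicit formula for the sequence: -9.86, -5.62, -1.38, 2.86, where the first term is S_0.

Check differences: -5.62 - -9.86 = 4.24
-1.38 - -5.62 = 4.24
Common difference d = 4.24.
First term a = -9.86.
Formula: S_i = -9.86 + 4.24*i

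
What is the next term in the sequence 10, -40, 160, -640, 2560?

Ratios: -40 / 10 = -4.0
This is a geometric sequence with common ratio r = -4.
Next term = 2560 * -4 = -10240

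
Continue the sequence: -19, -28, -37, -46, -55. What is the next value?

Differences: -28 - -19 = -9
This is an arithmetic sequence with common difference d = -9.
Next term = -55 + -9 = -64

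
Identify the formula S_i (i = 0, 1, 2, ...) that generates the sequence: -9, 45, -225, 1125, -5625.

Check ratios: 45 / -9 = -5.0
Common ratio r = -5.
First term a = -9.
Formula: S_i = -9 * (-5)^i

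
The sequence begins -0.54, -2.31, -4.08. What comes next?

Differences: -2.31 - -0.54 = -1.77
This is an arithmetic sequence with common difference d = -1.77.
Next term = -4.08 + -1.77 = -5.85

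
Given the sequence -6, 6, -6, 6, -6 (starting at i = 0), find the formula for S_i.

Check ratios: 6 / -6 = -1.0
Common ratio r = -1.
First term a = -6.
Formula: S_i = -6 * (-1)^i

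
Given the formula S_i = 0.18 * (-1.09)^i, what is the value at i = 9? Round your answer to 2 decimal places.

S_9 = 0.18 * (-1.09)^9 ≈ 0.18 * -2.1719 ≈ -0.39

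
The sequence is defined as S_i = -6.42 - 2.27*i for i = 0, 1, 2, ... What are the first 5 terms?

This is an arithmetic sequence.
i=0: S_0 = -6.42 + -2.27*0 = -6.42
i=1: S_1 = -6.42 + -2.27*1 = -8.69
i=2: S_2 = -6.42 + -2.27*2 = -10.96
i=3: S_3 = -6.42 + -2.27*3 = -13.23
i=4: S_4 = -6.42 + -2.27*4 = -15.5
The first 5 terms are: [-6.42, -8.69, -10.96, -13.23, -15.5]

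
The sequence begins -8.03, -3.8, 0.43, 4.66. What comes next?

Differences: -3.8 - -8.03 = 4.23
This is an arithmetic sequence with common difference d = 4.23.
Next term = 4.66 + 4.23 = 8.89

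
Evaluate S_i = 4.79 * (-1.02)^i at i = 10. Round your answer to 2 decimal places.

S_10 = 4.79 * (-1.02)^10 ≈ 4.79 * 1.219 ≈ 5.84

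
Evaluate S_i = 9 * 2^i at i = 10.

S_10 = 9 * 2^10 = 9 * 1024 = 9216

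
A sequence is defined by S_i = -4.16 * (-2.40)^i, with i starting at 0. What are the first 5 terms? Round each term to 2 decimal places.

This is a geometric sequence.
i=0: S_0 = -4.16 * (-2.4)^0 = -4.16
i=1: S_1 = -4.16 * (-2.4)^1 ≈ 9.98
i=2: S_2 = -4.16 * (-2.4)^2 ≈ -23.96
i=3: S_3 = -4.16 * (-2.4)^3 ≈ 57.51
i=4: S_4 = -4.16 * (-2.4)^4 ≈ -138.02
The first 5 terms are: [-4.16, 9.98, -23.96, 57.51, -138.02]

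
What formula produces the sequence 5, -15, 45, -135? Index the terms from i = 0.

Check ratios: -15 / 5 = -3.0
Common ratio r = -3.
First term a = 5.
Formula: S_i = 5 * (-3)^i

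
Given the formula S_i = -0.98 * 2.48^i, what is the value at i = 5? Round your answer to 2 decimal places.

S_5 = -0.98 * 2.48^5 ≈ -0.98 * 93.812 ≈ -91.94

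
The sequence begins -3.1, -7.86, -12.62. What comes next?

Differences: -7.86 - -3.1 = -4.76
This is an arithmetic sequence with common difference d = -4.76.
Next term = -12.62 + -4.76 = -17.38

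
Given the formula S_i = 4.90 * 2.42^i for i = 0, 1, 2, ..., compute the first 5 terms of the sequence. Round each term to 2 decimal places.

This is a geometric sequence.
i=0: S_0 = 4.9 * 2.42^0 = 4.9
i=1: S_1 = 4.9 * 2.42^1 ≈ 11.86
i=2: S_2 = 4.9 * 2.42^2 ≈ 28.7
i=3: S_3 = 4.9 * 2.42^3 ≈ 69.45
i=4: S_4 = 4.9 * 2.42^4 ≈ 168.06
The first 5 terms are: [4.9, 11.86, 28.7, 69.45, 168.06]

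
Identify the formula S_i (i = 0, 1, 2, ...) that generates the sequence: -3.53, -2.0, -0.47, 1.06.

Check differences: -2.0 - -3.53 = 1.53
-0.47 - -2.0 = 1.53
Common difference d = 1.53.
First term a = -3.53.
Formula: S_i = -3.53 + 1.53*i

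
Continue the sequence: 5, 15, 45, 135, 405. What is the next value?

Ratios: 15 / 5 = 3.0
This is a geometric sequence with common ratio r = 3.
Next term = 405 * 3 = 1215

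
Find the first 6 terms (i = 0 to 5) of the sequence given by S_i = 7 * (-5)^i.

This is a geometric sequence.
i=0: S_0 = 7 * (-5)^0 = 7
i=1: S_1 = 7 * (-5)^1 = -35
i=2: S_2 = 7 * (-5)^2 = 175
i=3: S_3 = 7 * (-5)^3 = -875
i=4: S_4 = 7 * (-5)^4 = 4375
i=5: S_5 = 7 * (-5)^5 = -21875
The first 6 terms are: [7, -35, 175, -875, 4375, -21875]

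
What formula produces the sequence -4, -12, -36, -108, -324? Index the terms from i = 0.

Check ratios: -12 / -4 = 3.0
Common ratio r = 3.
First term a = -4.
Formula: S_i = -4 * 3^i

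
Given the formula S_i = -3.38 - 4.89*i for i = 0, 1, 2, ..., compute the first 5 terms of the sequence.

This is an arithmetic sequence.
i=0: S_0 = -3.38 + -4.89*0 = -3.38
i=1: S_1 = -3.38 + -4.89*1 = -8.27
i=2: S_2 = -3.38 + -4.89*2 = -13.16
i=3: S_3 = -3.38 + -4.89*3 = -18.05
i=4: S_4 = -3.38 + -4.89*4 = -22.94
The first 5 terms are: [-3.38, -8.27, -13.16, -18.05, -22.94]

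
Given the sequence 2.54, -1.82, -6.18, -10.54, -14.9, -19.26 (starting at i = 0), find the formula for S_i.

Check differences: -1.82 - 2.54 = -4.36
-6.18 - -1.82 = -4.36
Common difference d = -4.36.
First term a = 2.54.
Formula: S_i = 2.54 - 4.36*i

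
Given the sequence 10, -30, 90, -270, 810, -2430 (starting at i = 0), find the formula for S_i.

Check ratios: -30 / 10 = -3.0
Common ratio r = -3.
First term a = 10.
Formula: S_i = 10 * (-3)^i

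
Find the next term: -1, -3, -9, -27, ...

Ratios: -3 / -1 = 3.0
This is a geometric sequence with common ratio r = 3.
Next term = -27 * 3 = -81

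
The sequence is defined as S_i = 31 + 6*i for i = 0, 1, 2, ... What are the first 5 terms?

This is an arithmetic sequence.
i=0: S_0 = 31 + 6*0 = 31
i=1: S_1 = 31 + 6*1 = 37
i=2: S_2 = 31 + 6*2 = 43
i=3: S_3 = 31 + 6*3 = 49
i=4: S_4 = 31 + 6*4 = 55
The first 5 terms are: [31, 37, 43, 49, 55]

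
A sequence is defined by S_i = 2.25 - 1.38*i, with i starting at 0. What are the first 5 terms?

This is an arithmetic sequence.
i=0: S_0 = 2.25 + -1.38*0 = 2.25
i=1: S_1 = 2.25 + -1.38*1 = 0.87
i=2: S_2 = 2.25 + -1.38*2 = -0.51
i=3: S_3 = 2.25 + -1.38*3 = -1.89
i=4: S_4 = 2.25 + -1.38*4 = -3.27
The first 5 terms are: [2.25, 0.87, -0.51, -1.89, -3.27]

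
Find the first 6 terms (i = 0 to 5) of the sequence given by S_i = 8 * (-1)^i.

This is a geometric sequence.
i=0: S_0 = 8 * (-1)^0 = 8
i=1: S_1 = 8 * (-1)^1 = -8
i=2: S_2 = 8 * (-1)^2 = 8
i=3: S_3 = 8 * (-1)^3 = -8
i=4: S_4 = 8 * (-1)^4 = 8
i=5: S_5 = 8 * (-1)^5 = -8
The first 6 terms are: [8, -8, 8, -8, 8, -8]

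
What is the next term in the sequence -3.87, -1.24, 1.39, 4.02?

Differences: -1.24 - -3.87 = 2.63
This is an arithmetic sequence with common difference d = 2.63.
Next term = 4.02 + 2.63 = 6.65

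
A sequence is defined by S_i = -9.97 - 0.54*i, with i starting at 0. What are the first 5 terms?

This is an arithmetic sequence.
i=0: S_0 = -9.97 + -0.54*0 = -9.97
i=1: S_1 = -9.97 + -0.54*1 = -10.51
i=2: S_2 = -9.97 + -0.54*2 = -11.05
i=3: S_3 = -9.97 + -0.54*3 = -11.59
i=4: S_4 = -9.97 + -0.54*4 = -12.13
The first 5 terms are: [-9.97, -10.51, -11.05, -11.59, -12.13]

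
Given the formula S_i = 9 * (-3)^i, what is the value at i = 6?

S_6 = 9 * (-3)^6 = 9 * 729 = 6561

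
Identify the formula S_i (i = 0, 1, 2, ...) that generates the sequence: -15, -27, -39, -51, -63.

Check differences: -27 - -15 = -12
-39 - -27 = -12
Common difference d = -12.
First term a = -15.
Formula: S_i = -15 - 12*i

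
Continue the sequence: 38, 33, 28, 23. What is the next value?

Differences: 33 - 38 = -5
This is an arithmetic sequence with common difference d = -5.
Next term = 23 + -5 = 18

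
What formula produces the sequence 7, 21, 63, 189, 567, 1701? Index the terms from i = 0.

Check ratios: 21 / 7 = 3.0
Common ratio r = 3.
First term a = 7.
Formula: S_i = 7 * 3^i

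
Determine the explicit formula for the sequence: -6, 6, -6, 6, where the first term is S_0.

Check ratios: 6 / -6 = -1.0
Common ratio r = -1.
First term a = -6.
Formula: S_i = -6 * (-1)^i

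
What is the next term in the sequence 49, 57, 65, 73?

Differences: 57 - 49 = 8
This is an arithmetic sequence with common difference d = 8.
Next term = 73 + 8 = 81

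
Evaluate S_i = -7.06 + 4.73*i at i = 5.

S_5 = -7.06 + 4.73*5 = -7.06 + 23.65 = 16.59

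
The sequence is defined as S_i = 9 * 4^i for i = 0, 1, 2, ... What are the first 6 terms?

This is a geometric sequence.
i=0: S_0 = 9 * 4^0 = 9
i=1: S_1 = 9 * 4^1 = 36
i=2: S_2 = 9 * 4^2 = 144
i=3: S_3 = 9 * 4^3 = 576
i=4: S_4 = 9 * 4^4 = 2304
i=5: S_5 = 9 * 4^5 = 9216
The first 6 terms are: [9, 36, 144, 576, 2304, 9216]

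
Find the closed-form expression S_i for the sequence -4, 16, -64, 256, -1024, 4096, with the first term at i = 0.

Check ratios: 16 / -4 = -4.0
Common ratio r = -4.
First term a = -4.
Formula: S_i = -4 * (-4)^i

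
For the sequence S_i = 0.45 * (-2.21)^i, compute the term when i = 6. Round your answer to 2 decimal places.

S_6 = 0.45 * (-2.21)^6 ≈ 0.45 * 116.5074 ≈ 52.43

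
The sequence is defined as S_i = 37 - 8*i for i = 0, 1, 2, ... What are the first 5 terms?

This is an arithmetic sequence.
i=0: S_0 = 37 + -8*0 = 37
i=1: S_1 = 37 + -8*1 = 29
i=2: S_2 = 37 + -8*2 = 21
i=3: S_3 = 37 + -8*3 = 13
i=4: S_4 = 37 + -8*4 = 5
The first 5 terms are: [37, 29, 21, 13, 5]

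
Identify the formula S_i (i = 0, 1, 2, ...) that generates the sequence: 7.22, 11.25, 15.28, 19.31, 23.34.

Check differences: 11.25 - 7.22 = 4.03
15.28 - 11.25 = 4.03
Common difference d = 4.03.
First term a = 7.22.
Formula: S_i = 7.22 + 4.03*i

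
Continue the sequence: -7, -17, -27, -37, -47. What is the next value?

Differences: -17 - -7 = -10
This is an arithmetic sequence with common difference d = -10.
Next term = -47 + -10 = -57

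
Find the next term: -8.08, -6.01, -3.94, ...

Differences: -6.01 - -8.08 = 2.07
This is an arithmetic sequence with common difference d = 2.07.
Next term = -3.94 + 2.07 = -1.87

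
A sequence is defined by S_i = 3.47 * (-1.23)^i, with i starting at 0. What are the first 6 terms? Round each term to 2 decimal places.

This is a geometric sequence.
i=0: S_0 = 3.47 * (-1.23)^0 = 3.47
i=1: S_1 = 3.47 * (-1.23)^1 ≈ -4.27
i=2: S_2 = 3.47 * (-1.23)^2 ≈ 5.25
i=3: S_3 = 3.47 * (-1.23)^3 ≈ -6.46
i=4: S_4 = 3.47 * (-1.23)^4 ≈ 7.94
i=5: S_5 = 3.47 * (-1.23)^5 ≈ -9.77
The first 6 terms are: [3.47, -4.27, 5.25, -6.46, 7.94, -9.77]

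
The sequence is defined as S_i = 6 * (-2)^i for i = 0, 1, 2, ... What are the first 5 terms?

This is a geometric sequence.
i=0: S_0 = 6 * (-2)^0 = 6
i=1: S_1 = 6 * (-2)^1 = -12
i=2: S_2 = 6 * (-2)^2 = 24
i=3: S_3 = 6 * (-2)^3 = -48
i=4: S_4 = 6 * (-2)^4 = 96
The first 5 terms are: [6, -12, 24, -48, 96]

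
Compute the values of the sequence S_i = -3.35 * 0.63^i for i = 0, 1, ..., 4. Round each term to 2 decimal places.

This is a geometric sequence.
i=0: S_0 = -3.35 * 0.63^0 = -3.35
i=1: S_1 = -3.35 * 0.63^1 ≈ -2.11
i=2: S_2 = -3.35 * 0.63^2 ≈ -1.33
i=3: S_3 = -3.35 * 0.63^3 ≈ -0.84
i=4: S_4 = -3.35 * 0.63^4 ≈ -0.53
The first 5 terms are: [-3.35, -2.11, -1.33, -0.84, -0.53]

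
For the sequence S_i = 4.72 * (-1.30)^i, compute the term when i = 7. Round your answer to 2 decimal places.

S_7 = 4.72 * (-1.3)^7 ≈ 4.72 * -6.2749 ≈ -29.62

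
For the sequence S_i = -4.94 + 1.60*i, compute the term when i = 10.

S_10 = -4.94 + 1.6*10 = -4.94 + 16.0 = 11.06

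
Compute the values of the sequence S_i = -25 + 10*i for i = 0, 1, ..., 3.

This is an arithmetic sequence.
i=0: S_0 = -25 + 10*0 = -25
i=1: S_1 = -25 + 10*1 = -15
i=2: S_2 = -25 + 10*2 = -5
i=3: S_3 = -25 + 10*3 = 5
The first 4 terms are: [-25, -15, -5, 5]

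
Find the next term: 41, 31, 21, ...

Differences: 31 - 41 = -10
This is an arithmetic sequence with common difference d = -10.
Next term = 21 + -10 = 11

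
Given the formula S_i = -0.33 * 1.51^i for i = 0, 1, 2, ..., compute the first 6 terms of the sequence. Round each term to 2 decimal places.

This is a geometric sequence.
i=0: S_0 = -0.33 * 1.51^0 = -0.33
i=1: S_1 = -0.33 * 1.51^1 ≈ -0.5
i=2: S_2 = -0.33 * 1.51^2 ≈ -0.75
i=3: S_3 = -0.33 * 1.51^3 ≈ -1.14
i=4: S_4 = -0.33 * 1.51^4 ≈ -1.72
i=5: S_5 = -0.33 * 1.51^5 ≈ -2.59
The first 6 terms are: [-0.33, -0.5, -0.75, -1.14, -1.72, -2.59]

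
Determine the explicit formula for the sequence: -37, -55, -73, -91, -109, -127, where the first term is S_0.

Check differences: -55 - -37 = -18
-73 - -55 = -18
Common difference d = -18.
First term a = -37.
Formula: S_i = -37 - 18*i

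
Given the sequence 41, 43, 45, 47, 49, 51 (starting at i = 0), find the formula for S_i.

Check differences: 43 - 41 = 2
45 - 43 = 2
Common difference d = 2.
First term a = 41.
Formula: S_i = 41 + 2*i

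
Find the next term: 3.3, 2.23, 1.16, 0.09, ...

Differences: 2.23 - 3.3 = -1.07
This is an arithmetic sequence with common difference d = -1.07.
Next term = 0.09 + -1.07 = -0.98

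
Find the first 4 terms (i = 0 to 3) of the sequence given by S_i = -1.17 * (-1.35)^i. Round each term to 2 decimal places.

This is a geometric sequence.
i=0: S_0 = -1.17 * (-1.35)^0 = -1.17
i=1: S_1 = -1.17 * (-1.35)^1 ≈ 1.58
i=2: S_2 = -1.17 * (-1.35)^2 ≈ -2.13
i=3: S_3 = -1.17 * (-1.35)^3 ≈ 2.88
The first 4 terms are: [-1.17, 1.58, -2.13, 2.88]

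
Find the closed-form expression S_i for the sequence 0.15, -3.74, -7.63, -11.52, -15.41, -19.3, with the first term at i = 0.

Check differences: -3.74 - 0.15 = -3.89
-7.63 - -3.74 = -3.89
Common difference d = -3.89.
First term a = 0.15.
Formula: S_i = 0.15 - 3.89*i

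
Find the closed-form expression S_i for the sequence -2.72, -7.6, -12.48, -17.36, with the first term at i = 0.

Check differences: -7.6 - -2.72 = -4.88
-12.48 - -7.6 = -4.88
Common difference d = -4.88.
First term a = -2.72.
Formula: S_i = -2.72 - 4.88*i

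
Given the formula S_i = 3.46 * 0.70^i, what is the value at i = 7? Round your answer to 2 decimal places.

S_7 = 3.46 * 0.7^7 ≈ 3.46 * 0.08235 ≈ 0.28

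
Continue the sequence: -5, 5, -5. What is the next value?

Ratios: 5 / -5 = -1.0
This is a geometric sequence with common ratio r = -1.
Next term = -5 * -1 = 5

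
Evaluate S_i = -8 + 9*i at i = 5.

S_5 = -8 + 9*5 = -8 + 45 = 37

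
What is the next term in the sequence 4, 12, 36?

Ratios: 12 / 4 = 3.0
This is a geometric sequence with common ratio r = 3.
Next term = 36 * 3 = 108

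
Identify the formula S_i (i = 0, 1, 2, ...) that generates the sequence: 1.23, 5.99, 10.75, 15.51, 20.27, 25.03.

Check differences: 5.99 - 1.23 = 4.76
10.75 - 5.99 = 4.76
Common difference d = 4.76.
First term a = 1.23.
Formula: S_i = 1.23 + 4.76*i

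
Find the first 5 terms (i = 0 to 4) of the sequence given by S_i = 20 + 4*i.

This is an arithmetic sequence.
i=0: S_0 = 20 + 4*0 = 20
i=1: S_1 = 20 + 4*1 = 24
i=2: S_2 = 20 + 4*2 = 28
i=3: S_3 = 20 + 4*3 = 32
i=4: S_4 = 20 + 4*4 = 36
The first 5 terms are: [20, 24, 28, 32, 36]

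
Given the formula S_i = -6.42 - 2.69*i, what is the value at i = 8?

S_8 = -6.42 + -2.69*8 = -6.42 + -21.52 = -27.94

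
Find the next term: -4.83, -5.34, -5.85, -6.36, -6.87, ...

Differences: -5.34 - -4.83 = -0.51
This is an arithmetic sequence with common difference d = -0.51.
Next term = -6.87 + -0.51 = -7.38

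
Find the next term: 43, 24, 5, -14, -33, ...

Differences: 24 - 43 = -19
This is an arithmetic sequence with common difference d = -19.
Next term = -33 + -19 = -52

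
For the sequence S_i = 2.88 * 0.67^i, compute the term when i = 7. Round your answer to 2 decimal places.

S_7 = 2.88 * 0.67^7 ≈ 2.88 * 0.0606 ≈ 0.17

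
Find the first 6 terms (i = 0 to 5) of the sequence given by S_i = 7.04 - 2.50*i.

This is an arithmetic sequence.
i=0: S_0 = 7.04 + -2.5*0 = 7.04
i=1: S_1 = 7.04 + -2.5*1 = 4.54
i=2: S_2 = 7.04 + -2.5*2 = 2.04
i=3: S_3 = 7.04 + -2.5*3 = -0.46
i=4: S_4 = 7.04 + -2.5*4 = -2.96
i=5: S_5 = 7.04 + -2.5*5 = -5.46
The first 6 terms are: [7.04, 4.54, 2.04, -0.46, -2.96, -5.46]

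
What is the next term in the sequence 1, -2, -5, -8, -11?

Differences: -2 - 1 = -3
This is an arithmetic sequence with common difference d = -3.
Next term = -11 + -3 = -14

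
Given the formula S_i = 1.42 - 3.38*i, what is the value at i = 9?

S_9 = 1.42 + -3.38*9 = 1.42 + -30.42 = -29.0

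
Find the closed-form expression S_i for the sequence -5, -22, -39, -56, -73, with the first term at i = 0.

Check differences: -22 - -5 = -17
-39 - -22 = -17
Common difference d = -17.
First term a = -5.
Formula: S_i = -5 - 17*i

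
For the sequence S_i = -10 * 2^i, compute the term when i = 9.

S_9 = -10 * 2^9 = -10 * 512 = -5120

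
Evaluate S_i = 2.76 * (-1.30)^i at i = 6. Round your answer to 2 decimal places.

S_6 = 2.76 * (-1.3)^6 ≈ 2.76 * 4.8268 ≈ 13.32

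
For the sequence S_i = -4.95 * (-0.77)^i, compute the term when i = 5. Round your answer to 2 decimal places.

S_5 = -4.95 * (-0.77)^5 ≈ -4.95 * -0.2707 ≈ 1.34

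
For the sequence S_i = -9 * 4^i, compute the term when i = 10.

S_10 = -9 * 4^10 = -9 * 1048576 = -9437184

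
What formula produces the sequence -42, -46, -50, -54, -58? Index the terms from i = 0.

Check differences: -46 - -42 = -4
-50 - -46 = -4
Common difference d = -4.
First term a = -42.
Formula: S_i = -42 - 4*i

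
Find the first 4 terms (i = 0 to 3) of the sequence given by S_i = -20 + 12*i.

This is an arithmetic sequence.
i=0: S_0 = -20 + 12*0 = -20
i=1: S_1 = -20 + 12*1 = -8
i=2: S_2 = -20 + 12*2 = 4
i=3: S_3 = -20 + 12*3 = 16
The first 4 terms are: [-20, -8, 4, 16]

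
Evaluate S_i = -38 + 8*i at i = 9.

S_9 = -38 + 8*9 = -38 + 72 = 34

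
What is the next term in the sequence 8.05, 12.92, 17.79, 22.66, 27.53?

Differences: 12.92 - 8.05 = 4.87
This is an arithmetic sequence with common difference d = 4.87.
Next term = 27.53 + 4.87 = 32.4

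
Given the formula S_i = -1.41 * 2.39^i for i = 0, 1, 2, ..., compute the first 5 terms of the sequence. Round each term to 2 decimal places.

This is a geometric sequence.
i=0: S_0 = -1.41 * 2.39^0 = -1.41
i=1: S_1 = -1.41 * 2.39^1 ≈ -3.37
i=2: S_2 = -1.41 * 2.39^2 ≈ -8.05
i=3: S_3 = -1.41 * 2.39^3 ≈ -19.25
i=4: S_4 = -1.41 * 2.39^4 ≈ -46.01
The first 5 terms are: [-1.41, -3.37, -8.05, -19.25, -46.01]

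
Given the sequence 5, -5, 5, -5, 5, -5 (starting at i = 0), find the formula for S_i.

Check ratios: -5 / 5 = -1.0
Common ratio r = -1.
First term a = 5.
Formula: S_i = 5 * (-1)^i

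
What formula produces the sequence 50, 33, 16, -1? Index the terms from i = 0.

Check differences: 33 - 50 = -17
16 - 33 = -17
Common difference d = -17.
First term a = 50.
Formula: S_i = 50 - 17*i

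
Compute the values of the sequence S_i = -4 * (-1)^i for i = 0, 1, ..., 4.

This is a geometric sequence.
i=0: S_0 = -4 * (-1)^0 = -4
i=1: S_1 = -4 * (-1)^1 = 4
i=2: S_2 = -4 * (-1)^2 = -4
i=3: S_3 = -4 * (-1)^3 = 4
i=4: S_4 = -4 * (-1)^4 = -4
The first 5 terms are: [-4, 4, -4, 4, -4]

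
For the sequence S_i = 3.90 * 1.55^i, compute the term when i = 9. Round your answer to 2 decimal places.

S_9 = 3.9 * 1.55^9 ≈ 3.9 * 51.6399 ≈ 201.4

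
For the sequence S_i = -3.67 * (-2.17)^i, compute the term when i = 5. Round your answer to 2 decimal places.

S_5 = -3.67 * (-2.17)^5 ≈ -3.67 * -48.117 ≈ 176.59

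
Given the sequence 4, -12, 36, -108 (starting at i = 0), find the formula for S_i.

Check ratios: -12 / 4 = -3.0
Common ratio r = -3.
First term a = 4.
Formula: S_i = 4 * (-3)^i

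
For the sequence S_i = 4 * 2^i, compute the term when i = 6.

S_6 = 4 * 2^6 = 4 * 64 = 256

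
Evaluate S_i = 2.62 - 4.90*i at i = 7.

S_7 = 2.62 + -4.9*7 = 2.62 + -34.3 = -31.68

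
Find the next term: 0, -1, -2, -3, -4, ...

Differences: -1 - 0 = -1
This is an arithmetic sequence with common difference d = -1.
Next term = -4 + -1 = -5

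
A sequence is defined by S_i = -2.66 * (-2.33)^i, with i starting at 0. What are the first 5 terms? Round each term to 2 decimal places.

This is a geometric sequence.
i=0: S_0 = -2.66 * (-2.33)^0 = -2.66
i=1: S_1 = -2.66 * (-2.33)^1 ≈ 6.2
i=2: S_2 = -2.66 * (-2.33)^2 ≈ -14.44
i=3: S_3 = -2.66 * (-2.33)^3 ≈ 33.65
i=4: S_4 = -2.66 * (-2.33)^4 ≈ -78.4
The first 5 terms are: [-2.66, 6.2, -14.44, 33.65, -78.4]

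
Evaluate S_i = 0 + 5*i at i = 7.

S_7 = 0 + 5*7 = 0 + 35 = 35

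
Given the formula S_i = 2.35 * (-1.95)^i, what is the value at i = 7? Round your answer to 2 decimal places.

S_7 = 2.35 * (-1.95)^7 ≈ 2.35 * -107.2117 ≈ -251.95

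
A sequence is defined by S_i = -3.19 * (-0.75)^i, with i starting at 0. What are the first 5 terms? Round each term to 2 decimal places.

This is a geometric sequence.
i=0: S_0 = -3.19 * (-0.75)^0 = -3.19
i=1: S_1 = -3.19 * (-0.75)^1 ≈ 2.39
i=2: S_2 = -3.19 * (-0.75)^2 ≈ -1.79
i=3: S_3 = -3.19 * (-0.75)^3 ≈ 1.35
i=4: S_4 = -3.19 * (-0.75)^4 ≈ -1.01
The first 5 terms are: [-3.19, 2.39, -1.79, 1.35, -1.01]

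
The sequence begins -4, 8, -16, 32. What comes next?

Ratios: 8 / -4 = -2.0
This is a geometric sequence with common ratio r = -2.
Next term = 32 * -2 = -64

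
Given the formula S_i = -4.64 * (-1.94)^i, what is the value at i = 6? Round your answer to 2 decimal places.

S_6 = -4.64 * (-1.94)^6 ≈ -4.64 * 53.3102 ≈ -247.36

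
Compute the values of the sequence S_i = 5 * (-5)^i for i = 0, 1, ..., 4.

This is a geometric sequence.
i=0: S_0 = 5 * (-5)^0 = 5
i=1: S_1 = 5 * (-5)^1 = -25
i=2: S_2 = 5 * (-5)^2 = 125
i=3: S_3 = 5 * (-5)^3 = -625
i=4: S_4 = 5 * (-5)^4 = 3125
The first 5 terms are: [5, -25, 125, -625, 3125]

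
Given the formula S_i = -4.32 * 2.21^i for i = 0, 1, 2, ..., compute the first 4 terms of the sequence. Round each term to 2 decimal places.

This is a geometric sequence.
i=0: S_0 = -4.32 * 2.21^0 = -4.32
i=1: S_1 = -4.32 * 2.21^1 ≈ -9.55
i=2: S_2 = -4.32 * 2.21^2 ≈ -21.1
i=3: S_3 = -4.32 * 2.21^3 ≈ -46.63
The first 4 terms are: [-4.32, -9.55, -21.1, -46.63]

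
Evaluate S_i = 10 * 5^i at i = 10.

S_10 = 10 * 5^10 = 10 * 9765625 = 97656250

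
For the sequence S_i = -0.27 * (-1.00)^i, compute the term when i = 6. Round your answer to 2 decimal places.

S_6 = -0.27 * (-1.0)^6 = -0.27 * 1 = -0.27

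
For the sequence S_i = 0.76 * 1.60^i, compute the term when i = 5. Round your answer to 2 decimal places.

S_5 = 0.76 * 1.6^5 ≈ 0.76 * 10.4858 ≈ 7.97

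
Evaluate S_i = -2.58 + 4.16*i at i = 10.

S_10 = -2.58 + 4.16*10 = -2.58 + 41.6 = 39.02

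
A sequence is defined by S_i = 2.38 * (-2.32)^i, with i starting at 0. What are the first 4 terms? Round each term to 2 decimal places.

This is a geometric sequence.
i=0: S_0 = 2.38 * (-2.32)^0 = 2.38
i=1: S_1 = 2.38 * (-2.32)^1 ≈ -5.52
i=2: S_2 = 2.38 * (-2.32)^2 ≈ 12.81
i=3: S_3 = 2.38 * (-2.32)^3 ≈ -29.72
The first 4 terms are: [2.38, -5.52, 12.81, -29.72]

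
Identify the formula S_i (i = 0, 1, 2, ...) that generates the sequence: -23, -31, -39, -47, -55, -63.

Check differences: -31 - -23 = -8
-39 - -31 = -8
Common difference d = -8.
First term a = -23.
Formula: S_i = -23 - 8*i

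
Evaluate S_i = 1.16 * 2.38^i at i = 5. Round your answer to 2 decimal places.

S_5 = 1.16 * 2.38^5 ≈ 1.16 * 76.3633 ≈ 88.58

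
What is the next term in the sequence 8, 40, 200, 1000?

Ratios: 40 / 8 = 5.0
This is a geometric sequence with common ratio r = 5.
Next term = 1000 * 5 = 5000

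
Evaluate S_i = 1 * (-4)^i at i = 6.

S_6 = 1 * (-4)^6 = 1 * 4096 = 4096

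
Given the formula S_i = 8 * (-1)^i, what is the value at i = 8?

S_8 = 8 * (-1)^8 = 8 * 1 = 8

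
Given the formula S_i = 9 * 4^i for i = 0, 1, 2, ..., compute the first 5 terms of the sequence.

This is a geometric sequence.
i=0: S_0 = 9 * 4^0 = 9
i=1: S_1 = 9 * 4^1 = 36
i=2: S_2 = 9 * 4^2 = 144
i=3: S_3 = 9 * 4^3 = 576
i=4: S_4 = 9 * 4^4 = 2304
The first 5 terms are: [9, 36, 144, 576, 2304]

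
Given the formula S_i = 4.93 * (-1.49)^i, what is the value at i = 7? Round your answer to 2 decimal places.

S_7 = 4.93 * (-1.49)^7 ≈ 4.93 * -16.3044 ≈ -80.38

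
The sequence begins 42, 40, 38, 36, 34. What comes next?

Differences: 40 - 42 = -2
This is an arithmetic sequence with common difference d = -2.
Next term = 34 + -2 = 32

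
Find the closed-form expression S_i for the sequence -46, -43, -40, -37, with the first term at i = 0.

Check differences: -43 - -46 = 3
-40 - -43 = 3
Common difference d = 3.
First term a = -46.
Formula: S_i = -46 + 3*i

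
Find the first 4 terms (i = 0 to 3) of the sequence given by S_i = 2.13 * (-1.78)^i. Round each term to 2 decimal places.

This is a geometric sequence.
i=0: S_0 = 2.13 * (-1.78)^0 = 2.13
i=1: S_1 = 2.13 * (-1.78)^1 ≈ -3.79
i=2: S_2 = 2.13 * (-1.78)^2 ≈ 6.75
i=3: S_3 = 2.13 * (-1.78)^3 ≈ -12.01
The first 4 terms are: [2.13, -3.79, 6.75, -12.01]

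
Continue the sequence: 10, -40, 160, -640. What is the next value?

Ratios: -40 / 10 = -4.0
This is a geometric sequence with common ratio r = -4.
Next term = -640 * -4 = 2560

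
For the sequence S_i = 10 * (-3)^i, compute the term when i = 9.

S_9 = 10 * (-3)^9 = 10 * -19683 = -196830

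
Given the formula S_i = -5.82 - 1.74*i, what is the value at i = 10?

S_10 = -5.82 + -1.74*10 = -5.82 + -17.4 = -23.22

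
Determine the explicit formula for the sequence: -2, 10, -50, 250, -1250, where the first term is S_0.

Check ratios: 10 / -2 = -5.0
Common ratio r = -5.
First term a = -2.
Formula: S_i = -2 * (-5)^i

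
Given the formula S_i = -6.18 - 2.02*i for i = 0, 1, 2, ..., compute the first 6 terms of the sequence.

This is an arithmetic sequence.
i=0: S_0 = -6.18 + -2.02*0 = -6.18
i=1: S_1 = -6.18 + -2.02*1 = -8.2
i=2: S_2 = -6.18 + -2.02*2 = -10.22
i=3: S_3 = -6.18 + -2.02*3 = -12.24
i=4: S_4 = -6.18 + -2.02*4 = -14.26
i=5: S_5 = -6.18 + -2.02*5 = -16.28
The first 6 terms are: [-6.18, -8.2, -10.22, -12.24, -14.26, -16.28]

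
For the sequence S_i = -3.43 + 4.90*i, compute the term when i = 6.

S_6 = -3.43 + 4.9*6 = -3.43 + 29.4 = 25.97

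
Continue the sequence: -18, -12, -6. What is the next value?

Differences: -12 - -18 = 6
This is an arithmetic sequence with common difference d = 6.
Next term = -6 + 6 = 0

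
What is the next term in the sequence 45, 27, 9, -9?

Differences: 27 - 45 = -18
This is an arithmetic sequence with common difference d = -18.
Next term = -9 + -18 = -27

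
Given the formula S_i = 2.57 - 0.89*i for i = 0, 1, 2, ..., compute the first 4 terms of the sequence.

This is an arithmetic sequence.
i=0: S_0 = 2.57 + -0.89*0 = 2.57
i=1: S_1 = 2.57 + -0.89*1 = 1.68
i=2: S_2 = 2.57 + -0.89*2 = 0.79
i=3: S_3 = 2.57 + -0.89*3 = -0.1
The first 4 terms are: [2.57, 1.68, 0.79, -0.1]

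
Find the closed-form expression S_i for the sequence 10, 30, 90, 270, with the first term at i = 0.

Check ratios: 30 / 10 = 3.0
Common ratio r = 3.
First term a = 10.
Formula: S_i = 10 * 3^i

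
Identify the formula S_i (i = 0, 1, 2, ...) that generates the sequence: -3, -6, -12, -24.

Check ratios: -6 / -3 = 2.0
Common ratio r = 2.
First term a = -3.
Formula: S_i = -3 * 2^i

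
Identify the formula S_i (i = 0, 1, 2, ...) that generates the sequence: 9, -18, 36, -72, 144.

Check ratios: -18 / 9 = -2.0
Common ratio r = -2.
First term a = 9.
Formula: S_i = 9 * (-2)^i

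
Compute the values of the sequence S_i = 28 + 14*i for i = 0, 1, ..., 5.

This is an arithmetic sequence.
i=0: S_0 = 28 + 14*0 = 28
i=1: S_1 = 28 + 14*1 = 42
i=2: S_2 = 28 + 14*2 = 56
i=3: S_3 = 28 + 14*3 = 70
i=4: S_4 = 28 + 14*4 = 84
i=5: S_5 = 28 + 14*5 = 98
The first 6 terms are: [28, 42, 56, 70, 84, 98]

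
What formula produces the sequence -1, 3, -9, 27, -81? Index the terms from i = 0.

Check ratios: 3 / -1 = -3.0
Common ratio r = -3.
First term a = -1.
Formula: S_i = -1 * (-3)^i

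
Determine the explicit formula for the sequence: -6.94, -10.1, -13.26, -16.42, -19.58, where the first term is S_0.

Check differences: -10.1 - -6.94 = -3.16
-13.26 - -10.1 = -3.16
Common difference d = -3.16.
First term a = -6.94.
Formula: S_i = -6.94 - 3.16*i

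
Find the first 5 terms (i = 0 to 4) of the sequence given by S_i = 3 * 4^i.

This is a geometric sequence.
i=0: S_0 = 3 * 4^0 = 3
i=1: S_1 = 3 * 4^1 = 12
i=2: S_2 = 3 * 4^2 = 48
i=3: S_3 = 3 * 4^3 = 192
i=4: S_4 = 3 * 4^4 = 768
The first 5 terms are: [3, 12, 48, 192, 768]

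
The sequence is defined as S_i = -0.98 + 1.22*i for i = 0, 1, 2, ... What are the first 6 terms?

This is an arithmetic sequence.
i=0: S_0 = -0.98 + 1.22*0 = -0.98
i=1: S_1 = -0.98 + 1.22*1 = 0.24
i=2: S_2 = -0.98 + 1.22*2 = 1.46
i=3: S_3 = -0.98 + 1.22*3 = 2.68
i=4: S_4 = -0.98 + 1.22*4 = 3.9
i=5: S_5 = -0.98 + 1.22*5 = 5.12
The first 6 terms are: [-0.98, 0.24, 1.46, 2.68, 3.9, 5.12]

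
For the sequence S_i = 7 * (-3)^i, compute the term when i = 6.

S_6 = 7 * (-3)^6 = 7 * 729 = 5103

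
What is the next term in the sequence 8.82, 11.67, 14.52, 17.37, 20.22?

Differences: 11.67 - 8.82 = 2.85
This is an arithmetic sequence with common difference d = 2.85.
Next term = 20.22 + 2.85 = 23.07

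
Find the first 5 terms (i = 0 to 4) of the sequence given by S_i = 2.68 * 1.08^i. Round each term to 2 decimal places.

This is a geometric sequence.
i=0: S_0 = 2.68 * 1.08^0 = 2.68
i=1: S_1 = 2.68 * 1.08^1 ≈ 2.89
i=2: S_2 = 2.68 * 1.08^2 ≈ 3.13
i=3: S_3 = 2.68 * 1.08^3 ≈ 3.38
i=4: S_4 = 2.68 * 1.08^4 ≈ 3.65
The first 5 terms are: [2.68, 2.89, 3.13, 3.38, 3.65]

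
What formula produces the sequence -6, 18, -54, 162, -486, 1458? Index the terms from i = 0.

Check ratios: 18 / -6 = -3.0
Common ratio r = -3.
First term a = -6.
Formula: S_i = -6 * (-3)^i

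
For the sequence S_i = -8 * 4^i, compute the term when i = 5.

S_5 = -8 * 4^5 = -8 * 1024 = -8192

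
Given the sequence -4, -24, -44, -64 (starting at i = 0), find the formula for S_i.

Check differences: -24 - -4 = -20
-44 - -24 = -20
Common difference d = -20.
First term a = -4.
Formula: S_i = -4 - 20*i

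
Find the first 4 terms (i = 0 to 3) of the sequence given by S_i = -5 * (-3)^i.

This is a geometric sequence.
i=0: S_0 = -5 * (-3)^0 = -5
i=1: S_1 = -5 * (-3)^1 = 15
i=2: S_2 = -5 * (-3)^2 = -45
i=3: S_3 = -5 * (-3)^3 = 135
The first 4 terms are: [-5, 15, -45, 135]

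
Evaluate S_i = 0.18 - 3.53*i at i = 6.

S_6 = 0.18 + -3.53*6 = 0.18 + -21.18 = -21.0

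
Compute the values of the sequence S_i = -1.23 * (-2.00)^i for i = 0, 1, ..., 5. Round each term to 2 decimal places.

This is a geometric sequence.
i=0: S_0 = -1.23 * (-2.0)^0 = -1.23
i=1: S_1 = -1.23 * (-2.0)^1 = 2.46
i=2: S_2 = -1.23 * (-2.0)^2 = -4.92
i=3: S_3 = -1.23 * (-2.0)^3 = 9.84
i=4: S_4 = -1.23 * (-2.0)^4 = -19.68
i=5: S_5 = -1.23 * (-2.0)^5 = 39.36
The first 6 terms are: [-1.23, 2.46, -4.92, 9.84, -19.68, 39.36]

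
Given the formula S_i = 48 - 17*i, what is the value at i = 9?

S_9 = 48 + -17*9 = 48 + -153 = -105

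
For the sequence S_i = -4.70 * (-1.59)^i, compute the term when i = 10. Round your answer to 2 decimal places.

S_10 = -4.7 * (-1.59)^10 ≈ -4.7 * 103.2693 ≈ -485.37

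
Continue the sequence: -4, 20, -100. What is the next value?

Ratios: 20 / -4 = -5.0
This is a geometric sequence with common ratio r = -5.
Next term = -100 * -5 = 500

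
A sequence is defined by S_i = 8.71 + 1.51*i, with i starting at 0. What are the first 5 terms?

This is an arithmetic sequence.
i=0: S_0 = 8.71 + 1.51*0 = 8.71
i=1: S_1 = 8.71 + 1.51*1 = 10.22
i=2: S_2 = 8.71 + 1.51*2 = 11.73
i=3: S_3 = 8.71 + 1.51*3 = 13.24
i=4: S_4 = 8.71 + 1.51*4 = 14.75
The first 5 terms are: [8.71, 10.22, 11.73, 13.24, 14.75]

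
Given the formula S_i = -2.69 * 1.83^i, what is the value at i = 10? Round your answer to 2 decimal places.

S_10 = -2.69 * 1.83^10 ≈ -2.69 * 421.2219 ≈ -1133.09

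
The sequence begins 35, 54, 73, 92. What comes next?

Differences: 54 - 35 = 19
This is an arithmetic sequence with common difference d = 19.
Next term = 92 + 19 = 111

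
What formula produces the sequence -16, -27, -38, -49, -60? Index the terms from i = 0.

Check differences: -27 - -16 = -11
-38 - -27 = -11
Common difference d = -11.
First term a = -16.
Formula: S_i = -16 - 11*i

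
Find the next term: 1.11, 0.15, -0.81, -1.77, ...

Differences: 0.15 - 1.11 = -0.96
This is an arithmetic sequence with common difference d = -0.96.
Next term = -1.77 + -0.96 = -2.73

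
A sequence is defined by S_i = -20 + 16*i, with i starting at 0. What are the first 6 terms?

This is an arithmetic sequence.
i=0: S_0 = -20 + 16*0 = -20
i=1: S_1 = -20 + 16*1 = -4
i=2: S_2 = -20 + 16*2 = 12
i=3: S_3 = -20 + 16*3 = 28
i=4: S_4 = -20 + 16*4 = 44
i=5: S_5 = -20 + 16*5 = 60
The first 6 terms are: [-20, -4, 12, 28, 44, 60]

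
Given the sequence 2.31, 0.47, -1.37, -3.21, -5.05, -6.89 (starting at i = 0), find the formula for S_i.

Check differences: 0.47 - 2.31 = -1.84
-1.37 - 0.47 = -1.84
Common difference d = -1.84.
First term a = 2.31.
Formula: S_i = 2.31 - 1.84*i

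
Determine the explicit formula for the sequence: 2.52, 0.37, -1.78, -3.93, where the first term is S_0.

Check differences: 0.37 - 2.52 = -2.15
-1.78 - 0.37 = -2.15
Common difference d = -2.15.
First term a = 2.52.
Formula: S_i = 2.52 - 2.15*i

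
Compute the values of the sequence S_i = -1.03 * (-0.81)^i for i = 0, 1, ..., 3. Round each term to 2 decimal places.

This is a geometric sequence.
i=0: S_0 = -1.03 * (-0.81)^0 = -1.03
i=1: S_1 = -1.03 * (-0.81)^1 ≈ 0.83
i=2: S_2 = -1.03 * (-0.81)^2 ≈ -0.68
i=3: S_3 = -1.03 * (-0.81)^3 ≈ 0.55
The first 4 terms are: [-1.03, 0.83, -0.68, 0.55]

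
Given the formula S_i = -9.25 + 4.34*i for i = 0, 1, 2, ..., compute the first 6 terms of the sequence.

This is an arithmetic sequence.
i=0: S_0 = -9.25 + 4.34*0 = -9.25
i=1: S_1 = -9.25 + 4.34*1 = -4.91
i=2: S_2 = -9.25 + 4.34*2 = -0.57
i=3: S_3 = -9.25 + 4.34*3 = 3.77
i=4: S_4 = -9.25 + 4.34*4 = 8.11
i=5: S_5 = -9.25 + 4.34*5 = 12.45
The first 6 terms are: [-9.25, -4.91, -0.57, 3.77, 8.11, 12.45]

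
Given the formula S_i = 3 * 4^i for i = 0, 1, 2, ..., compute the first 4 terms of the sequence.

This is a geometric sequence.
i=0: S_0 = 3 * 4^0 = 3
i=1: S_1 = 3 * 4^1 = 12
i=2: S_2 = 3 * 4^2 = 48
i=3: S_3 = 3 * 4^3 = 192
The first 4 terms are: [3, 12, 48, 192]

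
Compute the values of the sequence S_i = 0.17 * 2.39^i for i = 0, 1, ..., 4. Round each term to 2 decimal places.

This is a geometric sequence.
i=0: S_0 = 0.17 * 2.39^0 = 0.17
i=1: S_1 = 0.17 * 2.39^1 ≈ 0.41
i=2: S_2 = 0.17 * 2.39^2 ≈ 0.97
i=3: S_3 = 0.17 * 2.39^3 ≈ 2.32
i=4: S_4 = 0.17 * 2.39^4 ≈ 5.55
The first 5 terms are: [0.17, 0.41, 0.97, 2.32, 5.55]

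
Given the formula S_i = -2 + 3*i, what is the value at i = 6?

S_6 = -2 + 3*6 = -2 + 18 = 16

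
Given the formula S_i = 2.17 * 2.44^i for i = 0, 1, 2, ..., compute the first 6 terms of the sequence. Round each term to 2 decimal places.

This is a geometric sequence.
i=0: S_0 = 2.17 * 2.44^0 = 2.17
i=1: S_1 = 2.17 * 2.44^1 ≈ 5.29
i=2: S_2 = 2.17 * 2.44^2 ≈ 12.92
i=3: S_3 = 2.17 * 2.44^3 ≈ 31.52
i=4: S_4 = 2.17 * 2.44^4 ≈ 76.92
i=5: S_5 = 2.17 * 2.44^5 ≈ 187.68
The first 6 terms are: [2.17, 5.29, 12.92, 31.52, 76.92, 187.68]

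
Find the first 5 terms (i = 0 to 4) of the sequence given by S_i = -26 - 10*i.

This is an arithmetic sequence.
i=0: S_0 = -26 + -10*0 = -26
i=1: S_1 = -26 + -10*1 = -36
i=2: S_2 = -26 + -10*2 = -46
i=3: S_3 = -26 + -10*3 = -56
i=4: S_4 = -26 + -10*4 = -66
The first 5 terms are: [-26, -36, -46, -56, -66]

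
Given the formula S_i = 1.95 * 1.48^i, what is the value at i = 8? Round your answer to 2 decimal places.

S_8 = 1.95 * 1.48^8 ≈ 1.95 * 23.0194 ≈ 44.89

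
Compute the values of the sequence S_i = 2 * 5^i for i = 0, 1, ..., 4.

This is a geometric sequence.
i=0: S_0 = 2 * 5^0 = 2
i=1: S_1 = 2 * 5^1 = 10
i=2: S_2 = 2 * 5^2 = 50
i=3: S_3 = 2 * 5^3 = 250
i=4: S_4 = 2 * 5^4 = 1250
The first 5 terms are: [2, 10, 50, 250, 1250]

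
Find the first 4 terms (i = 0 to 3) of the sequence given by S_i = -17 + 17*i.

This is an arithmetic sequence.
i=0: S_0 = -17 + 17*0 = -17
i=1: S_1 = -17 + 17*1 = 0
i=2: S_2 = -17 + 17*2 = 17
i=3: S_3 = -17 + 17*3 = 34
The first 4 terms are: [-17, 0, 17, 34]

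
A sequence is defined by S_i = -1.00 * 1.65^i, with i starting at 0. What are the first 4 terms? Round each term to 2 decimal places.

This is a geometric sequence.
i=0: S_0 = -1.0 * 1.65^0 = -1.0
i=1: S_1 = -1.0 * 1.65^1 = -1.65
i=2: S_2 = -1.0 * 1.65^2 ≈ -2.72
i=3: S_3 = -1.0 * 1.65^3 ≈ -4.49
The first 4 terms are: [-1.0, -1.65, -2.72, -4.49]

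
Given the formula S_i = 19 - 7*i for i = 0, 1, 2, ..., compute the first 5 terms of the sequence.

This is an arithmetic sequence.
i=0: S_0 = 19 + -7*0 = 19
i=1: S_1 = 19 + -7*1 = 12
i=2: S_2 = 19 + -7*2 = 5
i=3: S_3 = 19 + -7*3 = -2
i=4: S_4 = 19 + -7*4 = -9
The first 5 terms are: [19, 12, 5, -2, -9]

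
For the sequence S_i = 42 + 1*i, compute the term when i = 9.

S_9 = 42 + 1*9 = 42 + 9 = 51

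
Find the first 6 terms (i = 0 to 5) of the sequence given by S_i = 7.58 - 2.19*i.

This is an arithmetic sequence.
i=0: S_0 = 7.58 + -2.19*0 = 7.58
i=1: S_1 = 7.58 + -2.19*1 = 5.39
i=2: S_2 = 7.58 + -2.19*2 = 3.2
i=3: S_3 = 7.58 + -2.19*3 = 1.01
i=4: S_4 = 7.58 + -2.19*4 = -1.18
i=5: S_5 = 7.58 + -2.19*5 = -3.37
The first 6 terms are: [7.58, 5.39, 3.2, 1.01, -1.18, -3.37]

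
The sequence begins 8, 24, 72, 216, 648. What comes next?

Ratios: 24 / 8 = 3.0
This is a geometric sequence with common ratio r = 3.
Next term = 648 * 3 = 1944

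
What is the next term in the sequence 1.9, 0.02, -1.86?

Differences: 0.02 - 1.9 = -1.88
This is an arithmetic sequence with common difference d = -1.88.
Next term = -1.86 + -1.88 = -3.74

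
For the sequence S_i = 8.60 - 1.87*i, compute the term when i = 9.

S_9 = 8.6 + -1.87*9 = 8.6 + -16.83 = -8.23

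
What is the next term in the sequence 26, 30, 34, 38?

Differences: 30 - 26 = 4
This is an arithmetic sequence with common difference d = 4.
Next term = 38 + 4 = 42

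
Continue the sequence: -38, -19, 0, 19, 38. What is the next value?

Differences: -19 - -38 = 19
This is an arithmetic sequence with common difference d = 19.
Next term = 38 + 19 = 57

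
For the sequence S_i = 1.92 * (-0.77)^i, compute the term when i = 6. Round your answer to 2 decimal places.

S_6 = 1.92 * (-0.77)^6 ≈ 1.92 * 0.2084 ≈ 0.4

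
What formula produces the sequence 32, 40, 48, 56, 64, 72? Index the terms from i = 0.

Check differences: 40 - 32 = 8
48 - 40 = 8
Common difference d = 8.
First term a = 32.
Formula: S_i = 32 + 8*i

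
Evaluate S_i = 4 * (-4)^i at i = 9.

S_9 = 4 * (-4)^9 = 4 * -262144 = -1048576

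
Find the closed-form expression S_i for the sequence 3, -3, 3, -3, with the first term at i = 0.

Check ratios: -3 / 3 = -1.0
Common ratio r = -1.
First term a = 3.
Formula: S_i = 3 * (-1)^i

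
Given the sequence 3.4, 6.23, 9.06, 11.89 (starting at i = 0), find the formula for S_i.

Check differences: 6.23 - 3.4 = 2.83
9.06 - 6.23 = 2.83
Common difference d = 2.83.
First term a = 3.4.
Formula: S_i = 3.40 + 2.83*i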